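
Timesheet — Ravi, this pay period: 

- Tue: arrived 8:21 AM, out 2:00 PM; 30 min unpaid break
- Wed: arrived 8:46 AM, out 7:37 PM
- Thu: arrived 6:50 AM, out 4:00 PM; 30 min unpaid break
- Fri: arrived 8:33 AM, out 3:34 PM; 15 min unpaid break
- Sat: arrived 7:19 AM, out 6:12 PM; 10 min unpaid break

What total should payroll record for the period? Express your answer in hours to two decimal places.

42.15 hours

Tue: 8:21 AM–2:00 PM = 5 h 39 min; less 30 min break → 5 h 9 min
Wed: 8:46 AM–7:37 PM = 10 h 51 min
Thu: 6:50 AM–4:00 PM = 9 h 10 min; less 30 min break → 8 h 40 min
Fri: 8:33 AM–3:34 PM = 7 h 1 min; less 15 min break → 6 h 46 min
Sat: 7:19 AM–6:12 PM = 10 h 53 min; less 10 min break → 10 h 43 min
Total: 5 h 9 min + 10 h 51 min + 8 h 40 min + 6 h 46 min + 10 h 43 min = 42 h 9 min.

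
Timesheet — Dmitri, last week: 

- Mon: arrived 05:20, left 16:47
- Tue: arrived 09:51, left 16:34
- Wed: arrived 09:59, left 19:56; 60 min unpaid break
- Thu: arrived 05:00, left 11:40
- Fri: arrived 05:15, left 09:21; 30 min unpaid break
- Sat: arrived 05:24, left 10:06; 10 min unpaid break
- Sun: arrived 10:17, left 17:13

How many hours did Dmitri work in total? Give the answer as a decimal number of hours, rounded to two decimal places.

48.85 hours

Mon: 05:20–16:47 = 11 h 27 min
Tue: 09:51–16:34 = 6 h 43 min
Wed: 09:59–19:56 = 9 h 57 min; less 60 min break → 8 h 57 min
Thu: 05:00–11:40 = 6 h 40 min
Fri: 05:15–09:21 = 4 h 6 min; less 30 min break → 3 h 36 min
Sat: 05:24–10:06 = 4 h 42 min; less 10 min break → 4 h 32 min
Sun: 10:17–17:13 = 6 h 56 min
Total: 11 h 27 min + 6 h 43 min + 8 h 57 min + 6 h 40 min + 3 h 36 min + 4 h 32 min + 6 h 56 min = 48 h 51 min.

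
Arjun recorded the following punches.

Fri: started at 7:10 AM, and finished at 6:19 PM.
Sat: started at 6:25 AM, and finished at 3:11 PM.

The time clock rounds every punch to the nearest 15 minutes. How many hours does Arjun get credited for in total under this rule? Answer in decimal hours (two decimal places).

Fri: in 7:10 AM→7:15 AM, out 6:19 PM→6:15 PM; 11 h 0 min
Sat: in 6:25 AM→6:30 AM, out 3:11 PM→3:15 PM; 8 h 45 min
Total credited: 19 h 45 min.

19.75 hours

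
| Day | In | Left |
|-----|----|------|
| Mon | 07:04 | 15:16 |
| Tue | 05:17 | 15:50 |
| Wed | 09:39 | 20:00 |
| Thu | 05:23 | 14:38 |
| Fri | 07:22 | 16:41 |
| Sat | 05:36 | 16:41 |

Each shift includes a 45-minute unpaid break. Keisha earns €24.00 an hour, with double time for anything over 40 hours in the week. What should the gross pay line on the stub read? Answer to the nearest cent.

Mon: 07:04–15:16 = 8 h 12 min; less 45 min break → 7 h 27 min
Tue: 05:17–15:50 = 10 h 33 min; less 45 min break → 9 h 48 min
Wed: 09:39–20:00 = 10 h 21 min; less 45 min break → 9 h 36 min
Thu: 05:23–14:38 = 9 h 15 min; less 45 min break → 8 h 30 min
Fri: 07:22–16:41 = 9 h 19 min; less 45 min break → 8 h 34 min
Sat: 05:36–16:41 = 11 h 5 min; less 45 min break → 10 h 20 min
Total worked: 54 h 15 min = 3255 min.
Regular 40 h 0 min = 2400 min at €24.00/h; overtime 14 h 15 min = 855 min at €48.00/h.
Pay = (2400 × €24.00 + 855 × €48.00) ÷ 60 = €1644.00.

€1644.00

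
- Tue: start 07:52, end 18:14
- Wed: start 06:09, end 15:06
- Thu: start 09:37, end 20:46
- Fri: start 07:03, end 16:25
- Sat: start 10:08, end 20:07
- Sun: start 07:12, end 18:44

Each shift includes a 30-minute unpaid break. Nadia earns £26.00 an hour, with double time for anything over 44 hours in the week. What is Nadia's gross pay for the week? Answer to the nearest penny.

Tue: 07:52–18:14 = 10 h 22 min; less 30 min break → 9 h 52 min
Wed: 06:09–15:06 = 8 h 57 min; less 30 min break → 8 h 27 min
Thu: 09:37–20:46 = 11 h 9 min; less 30 min break → 10 h 39 min
Fri: 07:03–16:25 = 9 h 22 min; less 30 min break → 8 h 52 min
Sat: 10:08–20:07 = 9 h 59 min; less 30 min break → 9 h 29 min
Sun: 07:12–18:44 = 11 h 32 min; less 30 min break → 11 h 2 min
Total worked: 58 h 21 min = 3501 min.
Regular 44 h 0 min = 2640 min at £26.00/h; overtime 14 h 21 min = 861 min at £52.00/h.
Pay = (2640 × £26.00 + 861 × £52.00) ÷ 60 = £1890.20.

£1890.20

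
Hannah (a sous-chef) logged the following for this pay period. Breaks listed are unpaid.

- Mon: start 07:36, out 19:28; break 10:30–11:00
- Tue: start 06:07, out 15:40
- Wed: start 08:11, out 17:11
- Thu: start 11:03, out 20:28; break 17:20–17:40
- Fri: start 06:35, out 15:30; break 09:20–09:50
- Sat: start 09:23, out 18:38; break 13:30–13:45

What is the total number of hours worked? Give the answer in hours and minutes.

56 h 25 min

Mon: 07:36–19:28 = 11 h 52 min; less 30 min break → 11 h 22 min
Tue: 06:07–15:40 = 9 h 33 min
Wed: 08:11–17:11 = 9 h 0 min
Thu: 11:03–20:28 = 9 h 25 min; less 20 min break → 9 h 5 min
Fri: 06:35–15:30 = 8 h 55 min; less 30 min break → 8 h 25 min
Sat: 09:23–18:38 = 9 h 15 min; less 15 min break → 9 h 0 min
Total: 11 h 22 min + 9 h 33 min + 9 h 0 min + 9 h 5 min + 8 h 25 min + 9 h 0 min = 56 h 25 min.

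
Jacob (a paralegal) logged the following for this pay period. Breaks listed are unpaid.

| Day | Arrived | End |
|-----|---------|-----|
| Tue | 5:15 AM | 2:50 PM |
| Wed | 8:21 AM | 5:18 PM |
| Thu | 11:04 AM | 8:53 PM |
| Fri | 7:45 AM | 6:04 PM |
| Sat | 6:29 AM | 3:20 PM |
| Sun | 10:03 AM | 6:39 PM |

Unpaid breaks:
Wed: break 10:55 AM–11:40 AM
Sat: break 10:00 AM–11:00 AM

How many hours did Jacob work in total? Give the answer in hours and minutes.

54 h 22 min

Tue: 5:15 AM–2:50 PM = 9 h 35 min
Wed: 8:21 AM–5:18 PM = 8 h 57 min; less 45 min break → 8 h 12 min
Thu: 11:04 AM–8:53 PM = 9 h 49 min
Fri: 7:45 AM–6:04 PM = 10 h 19 min
Sat: 6:29 AM–3:20 PM = 8 h 51 min; less 60 min break → 7 h 51 min
Sun: 10:03 AM–6:39 PM = 8 h 36 min
Total: 9 h 35 min + 8 h 12 min + 9 h 49 min + 10 h 19 min + 7 h 51 min + 8 h 36 min = 54 h 22 min.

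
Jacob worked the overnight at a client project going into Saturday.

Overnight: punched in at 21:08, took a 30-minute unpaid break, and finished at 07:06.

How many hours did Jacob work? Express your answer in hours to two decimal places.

9.47 hours

Overnight: 21:08 → midnight = 2 h 52 min; midnight → 07:06 = 7 h 6 min; span 9 h 58 min; less 30 min break → 9 h 28 min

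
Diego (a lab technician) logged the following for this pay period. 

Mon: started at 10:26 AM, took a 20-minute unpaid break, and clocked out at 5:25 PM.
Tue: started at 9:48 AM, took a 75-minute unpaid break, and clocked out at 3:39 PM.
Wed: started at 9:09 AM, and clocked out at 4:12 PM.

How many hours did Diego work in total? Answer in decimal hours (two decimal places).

Mon: 10:26 AM–5:25 PM = 6 h 59 min; less 20 min break → 6 h 39 min
Tue: 9:48 AM–3:39 PM = 5 h 51 min; less 75 min break → 4 h 36 min
Wed: 9:09 AM–4:12 PM = 7 h 3 min
Total: 6 h 39 min + 4 h 36 min + 7 h 3 min = 18 h 18 min.

18.30 hours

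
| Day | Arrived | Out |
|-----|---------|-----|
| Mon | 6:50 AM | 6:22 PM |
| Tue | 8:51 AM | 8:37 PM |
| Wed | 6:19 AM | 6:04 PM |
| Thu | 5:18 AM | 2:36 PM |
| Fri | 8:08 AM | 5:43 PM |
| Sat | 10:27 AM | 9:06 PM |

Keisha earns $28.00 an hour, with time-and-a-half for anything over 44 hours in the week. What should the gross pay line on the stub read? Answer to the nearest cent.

$2096.50

Mon: 6:50 AM–6:22 PM = 11 h 32 min
Tue: 8:51 AM–8:37 PM = 11 h 46 min
Wed: 6:19 AM–6:04 PM = 11 h 45 min
Thu: 5:18 AM–2:36 PM = 9 h 18 min
Fri: 8:08 AM–5:43 PM = 9 h 35 min
Sat: 10:27 AM–9:06 PM = 10 h 39 min
Total worked: 64 h 35 min = 3875 min.
Regular 44 h 0 min = 2640 min at $28.00/h; overtime 20 h 35 min = 1235 min at $42.00/h.
Pay = (2640 × $28.00 + 1235 × $42.00) ÷ 60 = $2096.50.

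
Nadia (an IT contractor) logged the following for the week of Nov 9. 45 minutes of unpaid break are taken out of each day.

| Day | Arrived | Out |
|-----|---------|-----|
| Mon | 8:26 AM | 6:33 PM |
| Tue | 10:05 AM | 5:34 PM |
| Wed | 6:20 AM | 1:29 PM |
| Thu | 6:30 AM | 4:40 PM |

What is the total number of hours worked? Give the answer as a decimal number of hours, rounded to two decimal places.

Mon: 8:26 AM–6:33 PM = 10 h 7 min; less 45 min break → 9 h 22 min
Tue: 10:05 AM–5:34 PM = 7 h 29 min; less 45 min break → 6 h 44 min
Wed: 6:20 AM–1:29 PM = 7 h 9 min; less 45 min break → 6 h 24 min
Thu: 6:30 AM–4:40 PM = 10 h 10 min; less 45 min break → 9 h 25 min
Total: 9 h 22 min + 6 h 44 min + 6 h 24 min + 9 h 25 min = 31 h 55 min.

31.92 hours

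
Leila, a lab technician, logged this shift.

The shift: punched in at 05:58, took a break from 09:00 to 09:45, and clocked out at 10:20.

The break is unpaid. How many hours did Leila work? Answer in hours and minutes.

The shift: 05:58–10:20 = 4 h 22 min; less 45 min break → 3 h 37 min

3 h 37 min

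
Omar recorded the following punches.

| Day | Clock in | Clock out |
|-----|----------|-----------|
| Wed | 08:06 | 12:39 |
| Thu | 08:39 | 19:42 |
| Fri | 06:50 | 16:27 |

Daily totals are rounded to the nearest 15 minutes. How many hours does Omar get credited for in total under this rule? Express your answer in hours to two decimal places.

25.00 hours

Wed: 08:06–12:39 = 4 h 33 min → rounds to 4 h 30 min
Thu: 08:39–19:42 = 11 h 3 min → rounds to 11 h 0 min
Fri: 06:50–16:27 = 9 h 37 min → rounds to 9 h 30 min
Total credited: 25 h 0 min.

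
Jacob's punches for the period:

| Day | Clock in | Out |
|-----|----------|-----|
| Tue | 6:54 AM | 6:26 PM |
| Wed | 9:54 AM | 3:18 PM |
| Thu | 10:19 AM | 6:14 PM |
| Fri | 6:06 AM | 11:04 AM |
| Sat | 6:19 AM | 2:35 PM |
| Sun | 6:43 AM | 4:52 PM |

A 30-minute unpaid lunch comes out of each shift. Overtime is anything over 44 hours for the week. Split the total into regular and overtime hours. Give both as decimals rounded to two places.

Tue: 6:54 AM–6:26 PM = 11 h 32 min; less 30 min break → 11 h 2 min
Wed: 9:54 AM–3:18 PM = 5 h 24 min; less 30 min break → 4 h 54 min
Thu: 10:19 AM–6:14 PM = 7 h 55 min; less 30 min break → 7 h 25 min
Fri: 6:06 AM–11:04 AM = 4 h 58 min; less 30 min break → 4 h 28 min
Sat: 6:19 AM–2:35 PM = 8 h 16 min; less 30 min break → 7 h 46 min
Sun: 6:43 AM–4:52 PM = 10 h 9 min; less 30 min break → 9 h 39 min
Total worked: 45 h 14 min = 45.23 h.
Threshold 44 h → overtime 1 h 14 min, regular 44 h 0 min.

Regular 44.00 hours, overtime 1.23 hours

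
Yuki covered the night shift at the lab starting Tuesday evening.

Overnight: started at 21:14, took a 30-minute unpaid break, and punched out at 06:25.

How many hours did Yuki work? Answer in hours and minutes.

8 h 41 min

Overnight: 21:14 → midnight = 2 h 46 min; midnight → 06:25 = 6 h 25 min; span 9 h 11 min; less 30 min break → 8 h 41 min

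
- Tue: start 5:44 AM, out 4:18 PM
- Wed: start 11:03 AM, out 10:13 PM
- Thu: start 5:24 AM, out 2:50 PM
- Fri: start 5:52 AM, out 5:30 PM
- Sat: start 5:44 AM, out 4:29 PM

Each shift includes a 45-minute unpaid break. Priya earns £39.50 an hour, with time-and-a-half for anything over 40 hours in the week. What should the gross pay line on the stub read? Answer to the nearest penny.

£2160.65

Tue: 5:44 AM–4:18 PM = 10 h 34 min; less 45 min break → 9 h 49 min
Wed: 11:03 AM–10:13 PM = 11 h 10 min; less 45 min break → 10 h 25 min
Thu: 5:24 AM–2:50 PM = 9 h 26 min; less 45 min break → 8 h 41 min
Fri: 5:52 AM–5:30 PM = 11 h 38 min; less 45 min break → 10 h 53 min
Sat: 5:44 AM–4:29 PM = 10 h 45 min; less 45 min break → 10 h 0 min
Total worked: 49 h 48 min = 2988 min.
Regular 40 h 0 min = 2400 min at £39.50/h; overtime 9 h 48 min = 588 min at £59.25/h.
Pay = (2400 × £39.50 + 588 × £59.25) ÷ 60 = £2160.65.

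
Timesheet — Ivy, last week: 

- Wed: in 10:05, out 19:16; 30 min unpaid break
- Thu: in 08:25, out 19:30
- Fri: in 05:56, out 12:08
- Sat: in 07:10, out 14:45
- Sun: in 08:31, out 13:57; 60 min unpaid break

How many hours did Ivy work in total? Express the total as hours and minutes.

Wed: 10:05–19:16 = 9 h 11 min; less 30 min break → 8 h 41 min
Thu: 08:25–19:30 = 11 h 5 min
Fri: 05:56–12:08 = 6 h 12 min
Sat: 07:10–14:45 = 7 h 35 min
Sun: 08:31–13:57 = 5 h 26 min; less 60 min break → 4 h 26 min
Total: 8 h 41 min + 11 h 5 min + 6 h 12 min + 7 h 35 min + 4 h 26 min = 37 h 59 min.

37 h 59 min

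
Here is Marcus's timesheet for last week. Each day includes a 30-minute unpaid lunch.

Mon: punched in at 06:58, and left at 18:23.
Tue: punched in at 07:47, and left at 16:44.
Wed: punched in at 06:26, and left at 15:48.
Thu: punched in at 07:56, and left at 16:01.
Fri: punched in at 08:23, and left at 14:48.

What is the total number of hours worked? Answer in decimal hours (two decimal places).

Mon: 06:58–18:23 = 11 h 25 min; less 30 min break → 10 h 55 min
Tue: 07:47–16:44 = 8 h 57 min; less 30 min break → 8 h 27 min
Wed: 06:26–15:48 = 9 h 22 min; less 30 min break → 8 h 52 min
Thu: 07:56–16:01 = 8 h 5 min; less 30 min break → 7 h 35 min
Fri: 08:23–14:48 = 6 h 25 min; less 30 min break → 5 h 55 min
Total: 10 h 55 min + 8 h 27 min + 8 h 52 min + 7 h 35 min + 5 h 55 min = 41 h 44 min.

41.73 hours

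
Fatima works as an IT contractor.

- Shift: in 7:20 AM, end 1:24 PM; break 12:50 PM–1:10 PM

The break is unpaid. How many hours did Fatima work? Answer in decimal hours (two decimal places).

Shift: 7:20 AM–1:24 PM = 6 h 4 min; less 20 min break → 5 h 44 min

5.73 hours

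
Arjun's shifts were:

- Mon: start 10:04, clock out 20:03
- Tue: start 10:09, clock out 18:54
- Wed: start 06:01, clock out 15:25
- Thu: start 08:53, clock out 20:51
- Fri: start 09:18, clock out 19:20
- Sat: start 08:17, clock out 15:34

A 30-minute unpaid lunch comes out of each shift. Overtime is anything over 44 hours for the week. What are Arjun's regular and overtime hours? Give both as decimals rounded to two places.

Regular 44.00 hours, overtime 10.42 hours

Mon: 10:04–20:03 = 9 h 59 min; less 30 min break → 9 h 29 min
Tue: 10:09–18:54 = 8 h 45 min; less 30 min break → 8 h 15 min
Wed: 06:01–15:25 = 9 h 24 min; less 30 min break → 8 h 54 min
Thu: 08:53–20:51 = 11 h 58 min; less 30 min break → 11 h 28 min
Fri: 09:18–19:20 = 10 h 2 min; less 30 min break → 9 h 32 min
Sat: 08:17–15:34 = 7 h 17 min; less 30 min break → 6 h 47 min
Total worked: 54 h 25 min = 54.42 h.
Threshold 44 h → overtime 10 h 25 min, regular 44 h 0 min.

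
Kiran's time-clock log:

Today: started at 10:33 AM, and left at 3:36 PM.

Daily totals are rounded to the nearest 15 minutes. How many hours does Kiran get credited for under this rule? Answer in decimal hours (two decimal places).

5.00 hours

Today: 10:33 AM–3:36 PM = 5 h 3 min → rounds to 5 h 0 min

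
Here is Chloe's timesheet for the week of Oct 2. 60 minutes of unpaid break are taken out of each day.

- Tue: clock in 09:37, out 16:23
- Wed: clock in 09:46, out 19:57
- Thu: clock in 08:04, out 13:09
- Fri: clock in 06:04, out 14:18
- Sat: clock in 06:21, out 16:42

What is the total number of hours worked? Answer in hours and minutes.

35 h 37 min

Tue: 09:37–16:23 = 6 h 46 min; less 60 min break → 5 h 46 min
Wed: 09:46–19:57 = 10 h 11 min; less 60 min break → 9 h 11 min
Thu: 08:04–13:09 = 5 h 5 min; less 60 min break → 4 h 5 min
Fri: 06:04–14:18 = 8 h 14 min; less 60 min break → 7 h 14 min
Sat: 06:21–16:42 = 10 h 21 min; less 60 min break → 9 h 21 min
Total: 5 h 46 min + 9 h 11 min + 4 h 5 min + 7 h 14 min + 9 h 21 min = 35 h 37 min.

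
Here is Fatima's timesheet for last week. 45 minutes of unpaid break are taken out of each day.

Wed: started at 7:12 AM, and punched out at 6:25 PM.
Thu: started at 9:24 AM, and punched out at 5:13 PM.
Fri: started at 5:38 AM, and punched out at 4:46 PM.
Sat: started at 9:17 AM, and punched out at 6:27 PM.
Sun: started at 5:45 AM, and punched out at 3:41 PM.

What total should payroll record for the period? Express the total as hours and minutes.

Wed: 7:12 AM–6:25 PM = 11 h 13 min; less 45 min break → 10 h 28 min
Thu: 9:24 AM–5:13 PM = 7 h 49 min; less 45 min break → 7 h 4 min
Fri: 5:38 AM–4:46 PM = 11 h 8 min; less 45 min break → 10 h 23 min
Sat: 9:17 AM–6:27 PM = 9 h 10 min; less 45 min break → 8 h 25 min
Sun: 5:45 AM–3:41 PM = 9 h 56 min; less 45 min break → 9 h 11 min
Total: 10 h 28 min + 7 h 4 min + 10 h 23 min + 8 h 25 min + 9 h 11 min = 45 h 31 min.

45 h 31 min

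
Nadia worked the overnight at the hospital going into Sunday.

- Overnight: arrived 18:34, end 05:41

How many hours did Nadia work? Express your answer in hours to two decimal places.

11.12 hours

Overnight: 18:34 → midnight = 5 h 26 min; midnight → 05:41 = 5 h 41 min; span 11 h 7 min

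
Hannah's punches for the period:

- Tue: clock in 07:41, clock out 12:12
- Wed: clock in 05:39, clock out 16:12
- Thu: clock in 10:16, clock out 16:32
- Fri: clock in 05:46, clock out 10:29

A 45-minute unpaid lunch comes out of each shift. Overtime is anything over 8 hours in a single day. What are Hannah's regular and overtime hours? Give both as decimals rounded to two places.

Tue: 07:41–12:12 = 4 h 31 min; less 45 min break → 3 h 46 min
Wed: 05:39–16:12 = 10 h 33 min; less 45 min break → 9 h 48 min
Thu: 10:16–16:32 = 6 h 16 min; less 45 min break → 5 h 31 min
Fri: 05:46–10:29 = 4 h 43 min; less 45 min break → 3 h 58 min
Tue reg 3 h 46 min / OT 0 h 0 min; Wed reg 8 h 0 min / OT 1 h 48 min; Thu reg 5 h 31 min / OT 0 h 0 min; Fri reg 3 h 58 min / OT 0 h 0 min.
Totals: regular 21 h 15 min, overtime 1 h 48 min.

Regular 21.25 hours, overtime 1.80 hours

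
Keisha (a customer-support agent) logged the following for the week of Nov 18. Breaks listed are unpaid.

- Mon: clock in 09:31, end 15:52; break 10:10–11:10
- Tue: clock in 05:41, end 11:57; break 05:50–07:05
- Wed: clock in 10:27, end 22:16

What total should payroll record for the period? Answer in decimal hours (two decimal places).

Mon: 09:31–15:52 = 6 h 21 min; less 60 min break → 5 h 21 min
Tue: 05:41–11:57 = 6 h 16 min; less 75 min break → 5 h 1 min
Wed: 10:27–22:16 = 11 h 49 min
Total: 5 h 21 min + 5 h 1 min + 11 h 49 min = 22 h 11 min.

22.18 hours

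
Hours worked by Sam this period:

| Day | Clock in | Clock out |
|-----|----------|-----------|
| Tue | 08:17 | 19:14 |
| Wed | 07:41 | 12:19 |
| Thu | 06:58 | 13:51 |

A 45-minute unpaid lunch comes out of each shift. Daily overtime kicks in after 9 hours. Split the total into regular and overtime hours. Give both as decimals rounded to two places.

Tue: 08:17–19:14 = 10 h 57 min; less 45 min break → 10 h 12 min
Wed: 07:41–12:19 = 4 h 38 min; less 45 min break → 3 h 53 min
Thu: 06:58–13:51 = 6 h 53 min; less 45 min break → 6 h 8 min
Tue reg 9 h 0 min / OT 1 h 12 min; Wed reg 3 h 53 min / OT 0 h 0 min; Thu reg 6 h 8 min / OT 0 h 0 min.
Totals: regular 19 h 1 min, overtime 1 h 12 min.

Regular 19.02 hours, overtime 1.20 hours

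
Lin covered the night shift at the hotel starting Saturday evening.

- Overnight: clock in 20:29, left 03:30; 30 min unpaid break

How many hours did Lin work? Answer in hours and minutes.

6 h 31 min

Overnight: 20:29 → midnight = 3 h 31 min; midnight → 03:30 = 3 h 30 min; span 7 h 1 min; less 30 min break → 6 h 31 min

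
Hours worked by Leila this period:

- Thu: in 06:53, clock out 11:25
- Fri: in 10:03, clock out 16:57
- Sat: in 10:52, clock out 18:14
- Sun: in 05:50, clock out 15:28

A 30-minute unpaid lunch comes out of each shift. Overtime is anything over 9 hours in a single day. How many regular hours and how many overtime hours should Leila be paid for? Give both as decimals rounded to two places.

Regular 26.30 hours, overtime 0.13 hours

Thu: 06:53–11:25 = 4 h 32 min; less 30 min break → 4 h 2 min
Fri: 10:03–16:57 = 6 h 54 min; less 30 min break → 6 h 24 min
Sat: 10:52–18:14 = 7 h 22 min; less 30 min break → 6 h 52 min
Sun: 05:50–15:28 = 9 h 38 min; less 30 min break → 9 h 8 min
Thu reg 4 h 2 min / OT 0 h 0 min; Fri reg 6 h 24 min / OT 0 h 0 min; Sat reg 6 h 52 min / OT 0 h 0 min; Sun reg 9 h 0 min / OT 0 h 8 min.
Totals: regular 26 h 18 min, overtime 0 h 8 min.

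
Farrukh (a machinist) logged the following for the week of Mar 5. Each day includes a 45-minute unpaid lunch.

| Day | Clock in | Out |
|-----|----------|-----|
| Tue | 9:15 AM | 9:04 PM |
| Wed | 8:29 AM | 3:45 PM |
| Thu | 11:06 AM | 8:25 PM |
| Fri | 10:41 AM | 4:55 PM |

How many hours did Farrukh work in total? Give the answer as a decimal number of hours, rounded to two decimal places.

31.63 hours

Tue: 9:15 AM–9:04 PM = 11 h 49 min; less 45 min break → 11 h 4 min
Wed: 8:29 AM–3:45 PM = 7 h 16 min; less 45 min break → 6 h 31 min
Thu: 11:06 AM–8:25 PM = 9 h 19 min; less 45 min break → 8 h 34 min
Fri: 10:41 AM–4:55 PM = 6 h 14 min; less 45 min break → 5 h 29 min
Total: 11 h 4 min + 6 h 31 min + 8 h 34 min + 5 h 29 min = 31 h 38 min.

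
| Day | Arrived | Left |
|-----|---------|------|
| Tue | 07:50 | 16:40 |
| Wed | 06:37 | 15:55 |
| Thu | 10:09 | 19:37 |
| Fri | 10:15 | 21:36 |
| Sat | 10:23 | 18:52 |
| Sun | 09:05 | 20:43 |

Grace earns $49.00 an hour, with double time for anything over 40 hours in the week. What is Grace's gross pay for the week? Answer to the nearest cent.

$3828.53

Tue: 07:50–16:40 = 8 h 50 min
Wed: 06:37–15:55 = 9 h 18 min
Thu: 10:09–19:37 = 9 h 28 min
Fri: 10:15–21:36 = 11 h 21 min
Sat: 10:23–18:52 = 8 h 29 min
Sun: 09:05–20:43 = 11 h 38 min
Total worked: 59 h 4 min = 3544 min.
Regular 40 h 0 min = 2400 min at $49.00/h; overtime 19 h 4 min = 1144 min at $98.00/h.
Pay = (2400 × $49.00 + 1144 × $98.00) ÷ 60 = $3828.53.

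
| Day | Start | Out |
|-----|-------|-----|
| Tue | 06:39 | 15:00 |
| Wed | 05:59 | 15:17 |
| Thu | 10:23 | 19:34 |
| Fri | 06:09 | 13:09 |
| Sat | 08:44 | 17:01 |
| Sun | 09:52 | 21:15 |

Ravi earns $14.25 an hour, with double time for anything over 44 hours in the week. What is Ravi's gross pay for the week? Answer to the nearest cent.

$897.75

Tue: 06:39–15:00 = 8 h 21 min
Wed: 05:59–15:17 = 9 h 18 min
Thu: 10:23–19:34 = 9 h 11 min
Fri: 06:09–13:09 = 7 h 0 min
Sat: 08:44–17:01 = 8 h 17 min
Sun: 09:52–21:15 = 11 h 23 min
Total worked: 53 h 30 min = 3210 min.
Regular 44 h 0 min = 2640 min at $14.25/h; overtime 9 h 30 min = 570 min at $28.50/h.
Pay = (2640 × $14.25 + 570 × $28.50) ÷ 60 = $897.75.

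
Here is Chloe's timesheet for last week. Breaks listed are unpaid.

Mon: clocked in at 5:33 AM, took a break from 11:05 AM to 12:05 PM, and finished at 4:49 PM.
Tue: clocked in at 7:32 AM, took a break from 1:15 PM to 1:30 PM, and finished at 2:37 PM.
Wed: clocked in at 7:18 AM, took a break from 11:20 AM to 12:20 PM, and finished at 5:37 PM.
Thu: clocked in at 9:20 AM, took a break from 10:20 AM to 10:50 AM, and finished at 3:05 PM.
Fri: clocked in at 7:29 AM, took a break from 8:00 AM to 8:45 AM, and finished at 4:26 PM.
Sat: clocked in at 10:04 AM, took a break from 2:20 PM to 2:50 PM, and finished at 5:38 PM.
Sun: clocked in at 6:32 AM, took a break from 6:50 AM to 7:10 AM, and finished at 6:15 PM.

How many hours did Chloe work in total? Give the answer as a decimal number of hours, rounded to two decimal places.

58.32 hours

Mon: 5:33 AM–4:49 PM = 11 h 16 min; less 60 min break → 10 h 16 min
Tue: 7:32 AM–2:37 PM = 7 h 5 min; less 15 min break → 6 h 50 min
Wed: 7:18 AM–5:37 PM = 10 h 19 min; less 60 min break → 9 h 19 min
Thu: 9:20 AM–3:05 PM = 5 h 45 min; less 30 min break → 5 h 15 min
Fri: 7:29 AM–4:26 PM = 8 h 57 min; less 45 min break → 8 h 12 min
Sat: 10:04 AM–5:38 PM = 7 h 34 min; less 30 min break → 7 h 4 min
Sun: 6:32 AM–6:15 PM = 11 h 43 min; less 20 min break → 11 h 23 min
Total: 10 h 16 min + 6 h 50 min + 9 h 19 min + 5 h 15 min + 8 h 12 min + 7 h 4 min + 11 h 23 min = 58 h 19 min.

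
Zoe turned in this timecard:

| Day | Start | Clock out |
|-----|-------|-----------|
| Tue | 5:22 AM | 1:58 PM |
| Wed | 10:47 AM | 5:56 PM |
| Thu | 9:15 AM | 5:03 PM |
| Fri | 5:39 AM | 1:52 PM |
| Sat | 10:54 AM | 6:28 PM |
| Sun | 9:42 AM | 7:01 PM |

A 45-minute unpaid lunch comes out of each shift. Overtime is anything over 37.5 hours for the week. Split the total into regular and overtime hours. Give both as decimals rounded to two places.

Tue: 5:22 AM–1:58 PM = 8 h 36 min; less 45 min break → 7 h 51 min
Wed: 10:47 AM–5:56 PM = 7 h 9 min; less 45 min break → 6 h 24 min
Thu: 9:15 AM–5:03 PM = 7 h 48 min; less 45 min break → 7 h 3 min
Fri: 5:39 AM–1:52 PM = 8 h 13 min; less 45 min break → 7 h 28 min
Sat: 10:54 AM–6:28 PM = 7 h 34 min; less 45 min break → 6 h 49 min
Sun: 9:42 AM–7:01 PM = 9 h 19 min; less 45 min break → 8 h 34 min
Total worked: 44 h 9 min = 44.15 h.
Threshold 37.5 h → overtime 6 h 39 min, regular 37 h 30 min.

Regular 37.50 hours, overtime 6.65 hours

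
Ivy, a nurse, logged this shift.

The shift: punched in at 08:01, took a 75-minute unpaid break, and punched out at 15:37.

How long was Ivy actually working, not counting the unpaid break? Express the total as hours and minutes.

The shift: 08:01–15:37 = 7 h 36 min; less 75 min break → 6 h 21 min

6 h 21 min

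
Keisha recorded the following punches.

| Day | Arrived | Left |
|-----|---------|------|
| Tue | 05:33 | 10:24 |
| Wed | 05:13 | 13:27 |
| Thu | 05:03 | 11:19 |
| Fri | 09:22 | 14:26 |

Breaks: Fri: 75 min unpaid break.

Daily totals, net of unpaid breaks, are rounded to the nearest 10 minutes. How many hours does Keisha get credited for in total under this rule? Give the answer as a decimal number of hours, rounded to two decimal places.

23.17 hours

Tue: 05:33–10:24 = 4 h 51 min → rounds to 4 h 50 min
Wed: 05:13–13:27 = 8 h 14 min → rounds to 8 h 10 min
Thu: 05:03–11:19 = 6 h 16 min → rounds to 6 h 20 min
Fri: 09:22–14:26 = 5 h 4 min − 75 min = 3 h 49 min → rounds to 3 h 50 min
Total credited: 23 h 10 min.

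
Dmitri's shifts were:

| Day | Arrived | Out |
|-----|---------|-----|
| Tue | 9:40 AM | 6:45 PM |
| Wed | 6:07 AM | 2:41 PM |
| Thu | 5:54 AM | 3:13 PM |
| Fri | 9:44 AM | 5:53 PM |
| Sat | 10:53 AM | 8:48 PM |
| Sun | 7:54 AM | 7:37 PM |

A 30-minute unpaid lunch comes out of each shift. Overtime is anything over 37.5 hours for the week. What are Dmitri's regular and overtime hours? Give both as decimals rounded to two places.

Regular 37.50 hours, overtime 16.25 hours

Tue: 9:40 AM–6:45 PM = 9 h 5 min; less 30 min break → 8 h 35 min
Wed: 6:07 AM–2:41 PM = 8 h 34 min; less 30 min break → 8 h 4 min
Thu: 5:54 AM–3:13 PM = 9 h 19 min; less 30 min break → 8 h 49 min
Fri: 9:44 AM–5:53 PM = 8 h 9 min; less 30 min break → 7 h 39 min
Sat: 10:53 AM–8:48 PM = 9 h 55 min; less 30 min break → 9 h 25 min
Sun: 7:54 AM–7:37 PM = 11 h 43 min; less 30 min break → 11 h 13 min
Total worked: 53 h 45 min = 53.75 h.
Threshold 37.5 h → overtime 16 h 15 min, regular 37 h 30 min.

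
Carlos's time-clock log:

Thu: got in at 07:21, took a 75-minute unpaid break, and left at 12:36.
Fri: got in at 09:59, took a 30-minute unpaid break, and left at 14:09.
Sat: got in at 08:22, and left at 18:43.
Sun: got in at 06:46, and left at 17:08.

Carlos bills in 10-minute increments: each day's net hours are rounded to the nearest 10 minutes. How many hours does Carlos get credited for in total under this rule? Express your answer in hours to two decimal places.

28.33 hours

Thu: 07:21–12:36 = 5 h 15 min − 75 min = 4 h 0 min → rounds to 4 h 0 min
Fri: 09:59–14:09 = 4 h 10 min − 30 min = 3 h 40 min → rounds to 3 h 40 min
Sat: 08:22–18:43 = 10 h 21 min → rounds to 10 h 20 min
Sun: 06:46–17:08 = 10 h 22 min → rounds to 10 h 20 min
Total credited: 28 h 20 min.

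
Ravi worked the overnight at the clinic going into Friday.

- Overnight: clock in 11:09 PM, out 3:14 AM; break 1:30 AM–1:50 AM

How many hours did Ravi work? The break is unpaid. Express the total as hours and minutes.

Overnight: 11:09 PM → midnight = 0 h 51 min; midnight → 3:14 AM = 3 h 14 min; span 4 h 5 min; less 20 min break → 3 h 45 min

3 h 45 min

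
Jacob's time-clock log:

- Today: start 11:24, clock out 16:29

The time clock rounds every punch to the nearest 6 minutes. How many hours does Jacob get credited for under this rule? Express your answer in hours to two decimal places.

Today: in 11:24→11:24, out 16:29→16:30; 5 h 6 min

5.10 hours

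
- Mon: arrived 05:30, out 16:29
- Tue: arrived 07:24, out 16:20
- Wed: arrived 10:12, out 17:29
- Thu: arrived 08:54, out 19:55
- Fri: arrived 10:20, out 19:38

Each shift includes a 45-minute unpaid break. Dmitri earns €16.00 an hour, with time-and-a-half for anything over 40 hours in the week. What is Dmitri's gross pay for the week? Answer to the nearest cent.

€730.40

Mon: 05:30–16:29 = 10 h 59 min; less 45 min break → 10 h 14 min
Tue: 07:24–16:20 = 8 h 56 min; less 45 min break → 8 h 11 min
Wed: 10:12–17:29 = 7 h 17 min; less 45 min break → 6 h 32 min
Thu: 08:54–19:55 = 11 h 1 min; less 45 min break → 10 h 16 min
Fri: 10:20–19:38 = 9 h 18 min; less 45 min break → 8 h 33 min
Total worked: 43 h 46 min = 2626 min.
Regular 40 h 0 min = 2400 min at €16.00/h; overtime 3 h 46 min = 226 min at €24.00/h.
Pay = (2400 × €16.00 + 226 × €24.00) ÷ 60 = €730.40.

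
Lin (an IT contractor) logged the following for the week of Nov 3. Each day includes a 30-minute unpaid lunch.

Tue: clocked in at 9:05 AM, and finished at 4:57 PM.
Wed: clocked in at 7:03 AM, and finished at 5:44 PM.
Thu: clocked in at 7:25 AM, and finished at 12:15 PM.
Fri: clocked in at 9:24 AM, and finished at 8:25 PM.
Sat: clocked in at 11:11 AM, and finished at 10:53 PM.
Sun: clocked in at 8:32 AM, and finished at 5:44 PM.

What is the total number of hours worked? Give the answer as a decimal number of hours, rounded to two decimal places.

Tue: 9:05 AM–4:57 PM = 7 h 52 min; less 30 min break → 7 h 22 min
Wed: 7:03 AM–5:44 PM = 10 h 41 min; less 30 min break → 10 h 11 min
Thu: 7:25 AM–12:15 PM = 4 h 50 min; less 30 min break → 4 h 20 min
Fri: 9:24 AM–8:25 PM = 11 h 1 min; less 30 min break → 10 h 31 min
Sat: 11:11 AM–10:53 PM = 11 h 42 min; less 30 min break → 11 h 12 min
Sun: 8:32 AM–5:44 PM = 9 h 12 min; less 30 min break → 8 h 42 min
Total: 7 h 22 min + 10 h 11 min + 4 h 20 min + 10 h 31 min + 11 h 12 min + 8 h 42 min = 52 h 18 min.

52.30 hours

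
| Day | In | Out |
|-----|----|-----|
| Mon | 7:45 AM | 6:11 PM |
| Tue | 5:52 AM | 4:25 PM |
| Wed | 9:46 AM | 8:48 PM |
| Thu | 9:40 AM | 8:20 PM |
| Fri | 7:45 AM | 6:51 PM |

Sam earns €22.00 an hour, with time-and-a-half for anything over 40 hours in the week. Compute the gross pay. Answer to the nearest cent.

Mon: 7:45 AM–6:11 PM = 10 h 26 min
Tue: 5:52 AM–4:25 PM = 10 h 33 min
Wed: 9:46 AM–8:48 PM = 11 h 2 min
Thu: 9:40 AM–8:20 PM = 10 h 40 min
Fri: 7:45 AM–6:51 PM = 11 h 6 min
Total worked: 53 h 47 min = 3227 min.
Regular 40 h 0 min = 2400 min at €22.00/h; overtime 13 h 47 min = 827 min at €33.00/h.
Pay = (2400 × €22.00 + 827 × €33.00) ÷ 60 = €1334.85.

€1334.85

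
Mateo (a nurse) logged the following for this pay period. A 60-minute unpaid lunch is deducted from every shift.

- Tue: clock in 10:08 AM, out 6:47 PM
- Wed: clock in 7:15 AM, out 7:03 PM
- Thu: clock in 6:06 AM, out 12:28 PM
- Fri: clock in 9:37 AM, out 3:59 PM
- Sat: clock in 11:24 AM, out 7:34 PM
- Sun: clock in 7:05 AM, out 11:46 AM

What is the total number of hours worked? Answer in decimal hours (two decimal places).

Tue: 10:08 AM–6:47 PM = 8 h 39 min; less 60 min break → 7 h 39 min
Wed: 7:15 AM–7:03 PM = 11 h 48 min; less 60 min break → 10 h 48 min
Thu: 6:06 AM–12:28 PM = 6 h 22 min; less 60 min break → 5 h 22 min
Fri: 9:37 AM–3:59 PM = 6 h 22 min; less 60 min break → 5 h 22 min
Sat: 11:24 AM–7:34 PM = 8 h 10 min; less 60 min break → 7 h 10 min
Sun: 7:05 AM–11:46 AM = 4 h 41 min; less 60 min break → 3 h 41 min
Total: 7 h 39 min + 10 h 48 min + 5 h 22 min + 5 h 22 min + 7 h 10 min + 3 h 41 min = 40 h 2 min.

40.03 hours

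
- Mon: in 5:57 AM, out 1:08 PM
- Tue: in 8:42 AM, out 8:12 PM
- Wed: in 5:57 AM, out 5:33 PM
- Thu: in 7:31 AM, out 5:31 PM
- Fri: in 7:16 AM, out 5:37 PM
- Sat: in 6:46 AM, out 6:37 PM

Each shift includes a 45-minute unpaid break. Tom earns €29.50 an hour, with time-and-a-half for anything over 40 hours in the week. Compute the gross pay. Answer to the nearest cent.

€1975.76

Mon: 5:57 AM–1:08 PM = 7 h 11 min; less 45 min break → 6 h 26 min
Tue: 8:42 AM–8:12 PM = 11 h 30 min; less 45 min break → 10 h 45 min
Wed: 5:57 AM–5:33 PM = 11 h 36 min; less 45 min break → 10 h 51 min
Thu: 7:31 AM–5:31 PM = 10 h 0 min; less 45 min break → 9 h 15 min
Fri: 7:16 AM–5:37 PM = 10 h 21 min; less 45 min break → 9 h 36 min
Sat: 6:46 AM–6:37 PM = 11 h 51 min; less 45 min break → 11 h 6 min
Total worked: 57 h 59 min = 3479 min.
Regular 40 h 0 min = 2400 min at €29.50/h; overtime 17 h 59 min = 1079 min at €44.25/h.
Pay = (2400 × €29.50 + 1079 × €44.25) ÷ 60 = €1975.76.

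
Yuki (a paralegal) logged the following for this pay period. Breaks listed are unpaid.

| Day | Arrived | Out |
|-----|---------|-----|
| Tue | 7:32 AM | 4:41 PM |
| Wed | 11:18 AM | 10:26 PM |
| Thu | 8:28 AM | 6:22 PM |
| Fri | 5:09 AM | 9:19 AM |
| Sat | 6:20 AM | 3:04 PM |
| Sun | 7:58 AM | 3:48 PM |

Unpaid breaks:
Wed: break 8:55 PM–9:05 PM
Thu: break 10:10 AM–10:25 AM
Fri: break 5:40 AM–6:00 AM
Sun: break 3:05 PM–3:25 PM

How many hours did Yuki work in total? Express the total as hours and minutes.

Tue: 7:32 AM–4:41 PM = 9 h 9 min
Wed: 11:18 AM–10:26 PM = 11 h 8 min; less 10 min break → 10 h 58 min
Thu: 8:28 AM–6:22 PM = 9 h 54 min; less 15 min break → 9 h 39 min
Fri: 5:09 AM–9:19 AM = 4 h 10 min; less 20 min break → 3 h 50 min
Sat: 6:20 AM–3:04 PM = 8 h 44 min
Sun: 7:58 AM–3:48 PM = 7 h 50 min; less 20 min break → 7 h 30 min
Total: 9 h 9 min + 10 h 58 min + 9 h 39 min + 3 h 50 min + 8 h 44 min + 7 h 30 min = 49 h 50 min.

49 h 50 min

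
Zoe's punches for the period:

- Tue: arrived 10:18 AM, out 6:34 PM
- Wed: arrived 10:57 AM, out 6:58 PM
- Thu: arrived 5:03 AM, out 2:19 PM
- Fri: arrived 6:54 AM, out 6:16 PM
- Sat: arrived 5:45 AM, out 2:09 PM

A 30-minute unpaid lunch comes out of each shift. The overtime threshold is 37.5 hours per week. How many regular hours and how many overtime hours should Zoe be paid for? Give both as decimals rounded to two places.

Tue: 10:18 AM–6:34 PM = 8 h 16 min; less 30 min break → 7 h 46 min
Wed: 10:57 AM–6:58 PM = 8 h 1 min; less 30 min break → 7 h 31 min
Thu: 5:03 AM–2:19 PM = 9 h 16 min; less 30 min break → 8 h 46 min
Fri: 6:54 AM–6:16 PM = 11 h 22 min; less 30 min break → 10 h 52 min
Sat: 5:45 AM–2:09 PM = 8 h 24 min; less 30 min break → 7 h 54 min
Total worked: 42 h 49 min = 42.82 h.
Threshold 37.5 h → overtime 5 h 19 min, regular 37 h 30 min.

Regular 37.50 hours, overtime 5.32 hours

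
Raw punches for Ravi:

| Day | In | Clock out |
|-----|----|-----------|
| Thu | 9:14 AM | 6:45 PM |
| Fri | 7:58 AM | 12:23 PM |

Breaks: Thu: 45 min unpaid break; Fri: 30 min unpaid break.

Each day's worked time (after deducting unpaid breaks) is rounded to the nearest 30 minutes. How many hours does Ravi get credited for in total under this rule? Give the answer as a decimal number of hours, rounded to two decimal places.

Thu: 9:14 AM–6:45 PM = 9 h 31 min − 45 min = 8 h 46 min → rounds to 9 h 0 min
Fri: 7:58 AM–12:23 PM = 4 h 25 min − 30 min = 3 h 55 min → rounds to 4 h 0 min
Total credited: 13 h 0 min.

13.00 hours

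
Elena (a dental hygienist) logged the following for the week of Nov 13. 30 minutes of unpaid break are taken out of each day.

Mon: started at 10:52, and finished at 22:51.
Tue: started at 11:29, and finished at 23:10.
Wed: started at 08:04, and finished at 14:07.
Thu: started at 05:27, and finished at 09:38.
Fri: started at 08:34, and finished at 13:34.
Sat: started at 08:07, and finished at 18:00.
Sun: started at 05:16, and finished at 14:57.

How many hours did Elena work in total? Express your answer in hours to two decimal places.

54.97 hours

Mon: 10:52–22:51 = 11 h 59 min; less 30 min break → 11 h 29 min
Tue: 11:29–23:10 = 11 h 41 min; less 30 min break → 11 h 11 min
Wed: 08:04–14:07 = 6 h 3 min; less 30 min break → 5 h 33 min
Thu: 05:27–09:38 = 4 h 11 min; less 30 min break → 3 h 41 min
Fri: 08:34–13:34 = 5 h 0 min; less 30 min break → 4 h 30 min
Sat: 08:07–18:00 = 9 h 53 min; less 30 min break → 9 h 23 min
Sun: 05:16–14:57 = 9 h 41 min; less 30 min break → 9 h 11 min
Total: 11 h 29 min + 11 h 11 min + 5 h 33 min + 3 h 41 min + 4 h 30 min + 9 h 23 min + 9 h 11 min = 54 h 58 min.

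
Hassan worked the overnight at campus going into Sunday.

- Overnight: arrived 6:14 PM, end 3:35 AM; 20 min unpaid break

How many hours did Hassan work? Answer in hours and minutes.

Overnight: 6:14 PM → midnight = 5 h 46 min; midnight → 3:35 AM = 3 h 35 min; span 9 h 21 min; less 20 min break → 9 h 1 min

9 h 1 min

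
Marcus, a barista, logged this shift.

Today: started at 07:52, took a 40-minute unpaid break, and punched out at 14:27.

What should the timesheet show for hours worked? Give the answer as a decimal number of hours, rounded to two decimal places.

5.92 hours

Today: 07:52–14:27 = 6 h 35 min; less 40 min break → 5 h 55 min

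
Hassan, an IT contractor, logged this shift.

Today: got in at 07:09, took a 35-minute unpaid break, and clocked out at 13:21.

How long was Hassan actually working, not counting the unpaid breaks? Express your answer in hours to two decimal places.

5.62 hours

Today: 07:09–13:21 = 6 h 12 min; less 35 min break → 5 h 37 min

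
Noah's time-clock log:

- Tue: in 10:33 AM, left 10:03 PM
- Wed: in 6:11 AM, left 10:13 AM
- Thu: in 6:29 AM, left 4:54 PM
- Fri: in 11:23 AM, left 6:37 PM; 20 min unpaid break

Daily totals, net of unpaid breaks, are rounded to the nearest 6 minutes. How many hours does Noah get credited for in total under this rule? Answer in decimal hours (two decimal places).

Tue: 10:33 AM–10:03 PM = 11 h 30 min → rounds to 11 h 30 min
Wed: 6:11 AM–10:13 AM = 4 h 2 min → rounds to 4 h 0 min
Thu: 6:29 AM–4:54 PM = 10 h 25 min → rounds to 10 h 24 min
Fri: 11:23 AM–6:37 PM = 7 h 14 min − 20 min = 6 h 54 min → rounds to 6 h 54 min
Total credited: 32 h 48 min.

32.80 hours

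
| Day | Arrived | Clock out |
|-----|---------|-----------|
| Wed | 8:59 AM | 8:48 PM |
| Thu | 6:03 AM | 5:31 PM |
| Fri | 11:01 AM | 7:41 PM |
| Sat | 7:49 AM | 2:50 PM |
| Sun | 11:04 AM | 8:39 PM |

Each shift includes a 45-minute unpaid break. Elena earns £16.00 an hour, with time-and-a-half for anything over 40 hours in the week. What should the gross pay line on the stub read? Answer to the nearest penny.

Wed: 8:59 AM–8:48 PM = 11 h 49 min; less 45 min break → 11 h 4 min
Thu: 6:03 AM–5:31 PM = 11 h 28 min; less 45 min break → 10 h 43 min
Fri: 11:01 AM–7:41 PM = 8 h 40 min; less 45 min break → 7 h 55 min
Sat: 7:49 AM–2:50 PM = 7 h 1 min; less 45 min break → 6 h 16 min
Sun: 11:04 AM–8:39 PM = 9 h 35 min; less 45 min break → 8 h 50 min
Total worked: 44 h 48 min = 2688 min.
Regular 40 h 0 min = 2400 min at £16.00/h; overtime 4 h 48 min = 288 min at £24.00/h.
Pay = (2400 × £16.00 + 288 × £24.00) ÷ 60 = £755.20.

£755.20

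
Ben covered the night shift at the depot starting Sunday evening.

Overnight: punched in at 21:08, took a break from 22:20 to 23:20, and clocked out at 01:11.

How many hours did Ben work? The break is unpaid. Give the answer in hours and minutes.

3 h 3 min

Overnight: 21:08 → midnight = 2 h 52 min; midnight → 01:11 = 1 h 11 min; span 4 h 3 min; less 60 min break → 3 h 3 min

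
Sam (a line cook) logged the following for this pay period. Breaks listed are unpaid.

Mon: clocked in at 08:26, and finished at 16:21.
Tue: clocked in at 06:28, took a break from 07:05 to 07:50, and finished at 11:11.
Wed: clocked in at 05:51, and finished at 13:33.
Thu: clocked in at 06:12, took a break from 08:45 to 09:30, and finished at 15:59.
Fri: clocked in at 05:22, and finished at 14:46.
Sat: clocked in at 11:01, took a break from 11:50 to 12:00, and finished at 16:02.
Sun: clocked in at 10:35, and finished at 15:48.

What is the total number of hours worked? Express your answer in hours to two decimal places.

Mon: 08:26–16:21 = 7 h 55 min
Tue: 06:28–11:11 = 4 h 43 min; less 45 min break → 3 h 58 min
Wed: 05:51–13:33 = 7 h 42 min
Thu: 06:12–15:59 = 9 h 47 min; less 45 min break → 9 h 2 min
Fri: 05:22–14:46 = 9 h 24 min
Sat: 11:01–16:02 = 5 h 1 min; less 10 min break → 4 h 51 min
Sun: 10:35–15:48 = 5 h 13 min
Total: 7 h 55 min + 3 h 58 min + 7 h 42 min + 9 h 2 min + 9 h 24 min + 4 h 51 min + 5 h 13 min = 48 h 5 min.

48.08 hours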